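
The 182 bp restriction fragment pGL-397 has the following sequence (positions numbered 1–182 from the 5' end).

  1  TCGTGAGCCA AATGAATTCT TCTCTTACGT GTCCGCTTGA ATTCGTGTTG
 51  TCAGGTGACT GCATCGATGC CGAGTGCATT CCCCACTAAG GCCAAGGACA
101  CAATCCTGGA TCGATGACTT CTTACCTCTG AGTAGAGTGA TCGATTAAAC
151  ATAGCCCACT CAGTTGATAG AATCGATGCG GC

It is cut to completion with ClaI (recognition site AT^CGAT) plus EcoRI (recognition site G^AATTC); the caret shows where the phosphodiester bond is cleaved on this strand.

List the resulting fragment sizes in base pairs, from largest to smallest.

47, 32, 30, 25, 25, 14, 9 bp

ClaI sites (ATCGAT) start at positions 63, 110, 140, 172.
ClaI cuts after base 2 of each site, so after positions 64, 111, 141, 173.
EcoRI sites (GAATTC) start at positions 14, 39.
EcoRI cuts after the first base of each site, so after positions 14, 39.
Combined cut positions: 14, 39, 64, 111, 141, 173.
Linear molecule, 6 cuts → 7 fragments:
  1–14 → 14 bp
  15–39 → 25 bp
  40–64 → 25 bp
  65–111 → 47 bp
  112–141 → 30 bp
  142–173 → 32 bp
  174–182 → 9 bp
Sorted largest to smallest: 47, 32, 30, 25, 25, 14, 9 bp.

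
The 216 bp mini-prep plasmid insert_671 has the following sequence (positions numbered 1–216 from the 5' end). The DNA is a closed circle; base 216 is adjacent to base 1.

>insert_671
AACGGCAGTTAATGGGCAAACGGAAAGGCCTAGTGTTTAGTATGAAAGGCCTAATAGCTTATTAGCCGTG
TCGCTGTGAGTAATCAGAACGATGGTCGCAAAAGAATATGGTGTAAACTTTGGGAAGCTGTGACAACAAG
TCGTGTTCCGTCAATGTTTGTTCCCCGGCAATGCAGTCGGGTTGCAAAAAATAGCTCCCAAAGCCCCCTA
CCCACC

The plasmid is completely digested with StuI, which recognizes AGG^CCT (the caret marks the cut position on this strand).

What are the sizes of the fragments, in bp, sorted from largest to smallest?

195, 21 bp

StuI sites (AGGCCT) start at positions 26, 47.
StuI cuts after base 3 of each site, so after positions 28, 49.
Circular molecule, 2 cuts → 2 fragments:
  29–49 → 21 bp
  50–216 then 1–28 → 167 + 28 = 195 bp
Sorted largest to smallest: 195, 21 bp.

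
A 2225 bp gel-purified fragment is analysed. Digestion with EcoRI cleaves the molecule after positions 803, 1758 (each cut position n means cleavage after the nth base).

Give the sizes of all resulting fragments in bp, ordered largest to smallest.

Linear molecule, 2 cuts → 3 fragments:
  803 − 0 = 803 bp
  1758 − 803 = 955 bp
  2225 − 1758 = 467 bp
Sorted largest to smallest: 955, 803, 467 bp.

955, 803, 467 bp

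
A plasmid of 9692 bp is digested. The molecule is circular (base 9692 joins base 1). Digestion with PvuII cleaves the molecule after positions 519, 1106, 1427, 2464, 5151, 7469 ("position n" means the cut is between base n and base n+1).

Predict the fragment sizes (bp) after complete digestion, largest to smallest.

2742, 2687, 2318, 1037, 587, 321 bp

Circular molecule, 6 cuts → 6 fragments:
  1106 − 519 = 587 bp
  1427 − 1106 = 321 bp
  2464 − 1427 = 1037 bp
  5151 − 2464 = 2687 bp
  7469 − 5151 = 2318 bp
  wrap: 9692 − 7469 + 519 = 2742 bp
Sorted largest to smallest: 2742, 2687, 2318, 1037, 587, 321 bp.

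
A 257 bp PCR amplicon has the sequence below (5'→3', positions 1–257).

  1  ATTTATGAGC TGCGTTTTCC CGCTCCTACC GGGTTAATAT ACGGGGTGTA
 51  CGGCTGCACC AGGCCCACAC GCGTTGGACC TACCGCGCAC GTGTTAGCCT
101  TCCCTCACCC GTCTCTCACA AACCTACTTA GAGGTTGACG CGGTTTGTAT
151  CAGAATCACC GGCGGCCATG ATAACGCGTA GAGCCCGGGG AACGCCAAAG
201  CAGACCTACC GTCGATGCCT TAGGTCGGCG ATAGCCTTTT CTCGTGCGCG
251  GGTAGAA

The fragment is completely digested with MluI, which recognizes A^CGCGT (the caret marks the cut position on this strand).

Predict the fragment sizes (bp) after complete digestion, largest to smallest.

MluI sites (ACGCGT) start at positions 69, 174.
MluI cuts after the first base of each site, so after positions 69, 174.
Linear molecule, 2 cuts → 3 fragments:
  1–69 → 69 bp
  70–174 → 105 bp
  175–257 → 83 bp
Sorted largest to smallest: 105, 83, 69 bp.

105, 83, 69 bp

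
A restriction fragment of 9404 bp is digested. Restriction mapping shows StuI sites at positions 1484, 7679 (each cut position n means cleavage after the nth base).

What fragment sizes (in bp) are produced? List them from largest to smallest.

6195, 1725, 1484 bp

Linear molecule, 2 cuts → 3 fragments:
  1484 − 0 = 1484 bp
  7679 − 1484 = 6195 bp
  9404 − 7679 = 1725 bp
Sorted largest to smallest: 6195, 1725, 1484 bp.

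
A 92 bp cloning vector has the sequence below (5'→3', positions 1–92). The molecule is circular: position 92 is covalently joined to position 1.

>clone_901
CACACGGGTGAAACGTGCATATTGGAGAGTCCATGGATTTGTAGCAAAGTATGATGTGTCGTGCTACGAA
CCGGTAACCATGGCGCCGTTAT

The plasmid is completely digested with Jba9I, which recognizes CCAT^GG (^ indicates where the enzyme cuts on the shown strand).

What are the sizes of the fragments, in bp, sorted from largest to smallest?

47, 45 bp

Jba9I sites (CCATGG) start at positions 31, 78.
Jba9I cuts after base 4 of each site, so after positions 34, 81.
Circular molecule, 2 cuts → 2 fragments:
  35–81 → 47 bp
  82–92 then 1–34 → 11 + 34 = 45 bp
Sorted largest to smallest: 47, 45 bp.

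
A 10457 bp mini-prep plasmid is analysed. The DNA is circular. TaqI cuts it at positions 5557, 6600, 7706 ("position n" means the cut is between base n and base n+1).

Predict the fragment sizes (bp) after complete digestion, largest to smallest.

Circular molecule, 3 cuts → 3 fragments:
  6600 − 5557 = 1043 bp
  7706 − 6600 = 1106 bp
  wrap: 10457 − 7706 + 5557 = 8308 bp
Sorted largest to smallest: 8308, 1106, 1043 bp.

8308, 1106, 1043 bp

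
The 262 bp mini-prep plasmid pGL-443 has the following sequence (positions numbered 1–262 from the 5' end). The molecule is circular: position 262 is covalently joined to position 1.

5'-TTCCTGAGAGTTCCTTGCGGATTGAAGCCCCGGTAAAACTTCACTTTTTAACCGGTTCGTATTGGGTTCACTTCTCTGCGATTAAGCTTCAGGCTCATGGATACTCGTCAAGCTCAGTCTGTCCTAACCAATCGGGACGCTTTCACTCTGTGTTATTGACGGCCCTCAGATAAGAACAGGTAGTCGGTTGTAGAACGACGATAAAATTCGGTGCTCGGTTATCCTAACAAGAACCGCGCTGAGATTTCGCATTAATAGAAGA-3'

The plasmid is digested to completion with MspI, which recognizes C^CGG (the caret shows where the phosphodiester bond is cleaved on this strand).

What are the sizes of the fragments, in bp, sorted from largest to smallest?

240, 22 bp

MspI sites (CCGG) start at positions 30, 52.
MspI cuts after the first base of each site, so after positions 30, 52.
Circular molecule, 2 cuts → 2 fragments:
  31–52 → 22 bp
  53–262 then 1–30 → 210 + 30 = 240 bp
Sorted largest to smallest: 240, 22 bp.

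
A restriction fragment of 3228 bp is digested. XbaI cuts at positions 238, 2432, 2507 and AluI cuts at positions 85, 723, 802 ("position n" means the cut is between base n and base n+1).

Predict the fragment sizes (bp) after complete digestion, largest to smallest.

Combined cut positions (sorted): 85, 238, 723, 802, 2432, 2507.
Linear molecule, 6 cuts → 7 fragments:
  85 − 0 = 85 bp
  238 − 85 = 153 bp
  723 − 238 = 485 bp
  802 − 723 = 79 bp
  2432 − 802 = 1630 bp
  2507 − 2432 = 75 bp
  3228 − 2507 = 721 bp
Sorted largest to smallest: 1630, 721, 485, 153, 85, 79, 75 bp.

1630, 721, 485, 153, 85, 79, 75 bp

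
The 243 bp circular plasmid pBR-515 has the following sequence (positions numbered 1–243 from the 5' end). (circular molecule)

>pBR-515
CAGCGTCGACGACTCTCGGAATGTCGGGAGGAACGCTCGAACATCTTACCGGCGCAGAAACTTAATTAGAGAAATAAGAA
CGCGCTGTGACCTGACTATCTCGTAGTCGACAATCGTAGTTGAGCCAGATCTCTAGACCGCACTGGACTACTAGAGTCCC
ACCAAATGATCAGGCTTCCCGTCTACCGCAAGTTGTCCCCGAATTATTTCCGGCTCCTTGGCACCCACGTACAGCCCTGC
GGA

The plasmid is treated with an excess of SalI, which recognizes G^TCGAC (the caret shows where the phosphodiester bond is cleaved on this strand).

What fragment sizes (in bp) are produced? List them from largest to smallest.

142, 101 bp

SalI sites (GTCGAC) start at positions 5, 106.
SalI cuts after the first base of each site, so after positions 5, 106.
Circular molecule, 2 cuts → 2 fragments:
  6–106 → 101 bp
  107–243 then 1–5 → 137 + 5 = 142 bp
Sorted largest to smallest: 142, 101 bp.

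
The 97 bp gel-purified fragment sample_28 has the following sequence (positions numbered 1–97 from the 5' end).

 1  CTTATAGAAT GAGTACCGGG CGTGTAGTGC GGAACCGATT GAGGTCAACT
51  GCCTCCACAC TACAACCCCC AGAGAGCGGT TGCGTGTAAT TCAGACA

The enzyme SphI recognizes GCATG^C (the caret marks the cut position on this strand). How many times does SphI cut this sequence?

0

No occurrence of GCATGC is present in the sequence.
SphI does not cut: 0 sites.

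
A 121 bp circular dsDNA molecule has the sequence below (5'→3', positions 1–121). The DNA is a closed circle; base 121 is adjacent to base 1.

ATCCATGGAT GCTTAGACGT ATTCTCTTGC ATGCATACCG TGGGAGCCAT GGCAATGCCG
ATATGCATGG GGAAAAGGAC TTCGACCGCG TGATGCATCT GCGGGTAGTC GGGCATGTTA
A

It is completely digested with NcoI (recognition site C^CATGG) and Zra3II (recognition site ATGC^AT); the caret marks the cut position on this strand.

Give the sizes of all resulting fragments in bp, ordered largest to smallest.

NcoI sites (CCATGG) start at positions 3, 47.
NcoI cuts after the first base of each site, so after positions 3, 47.
Zra3II sites (ATGCAT) start at positions 31, 63, 93.
Zra3II cuts after base 4 of each site, so after positions 34, 66, 96.
Combined cut positions: 3, 34, 47, 66, 96.
Circular molecule, 5 cuts → 5 fragments:
  4–34 → 31 bp
  35–47 → 13 bp
  48–66 → 19 bp
  67–96 → 30 bp
  97–121 then 1–3 → 25 + 3 = 28 bp
Sorted largest to smallest: 31, 30, 28, 19, 13 bp.

31, 30, 28, 19, 13 bp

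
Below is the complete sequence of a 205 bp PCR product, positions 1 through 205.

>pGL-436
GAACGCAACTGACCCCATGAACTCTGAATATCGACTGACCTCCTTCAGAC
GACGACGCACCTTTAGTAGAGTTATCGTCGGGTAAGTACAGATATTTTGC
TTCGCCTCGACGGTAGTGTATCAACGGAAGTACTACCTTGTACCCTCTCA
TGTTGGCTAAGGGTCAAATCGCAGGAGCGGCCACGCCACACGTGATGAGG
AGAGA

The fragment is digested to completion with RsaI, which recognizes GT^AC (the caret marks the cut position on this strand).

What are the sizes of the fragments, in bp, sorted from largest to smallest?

87, 64, 44, 10 bp

RsaI sites (GTAC) start at positions 86, 130, 140.
RsaI cuts after base 2 of each site, so after positions 87, 131, 141.
Linear molecule, 3 cuts → 4 fragments:
  1–87 → 87 bp
  88–131 → 44 bp
  132–141 → 10 bp
  142–205 → 64 bp
Sorted largest to smallest: 87, 64, 44, 10 bp.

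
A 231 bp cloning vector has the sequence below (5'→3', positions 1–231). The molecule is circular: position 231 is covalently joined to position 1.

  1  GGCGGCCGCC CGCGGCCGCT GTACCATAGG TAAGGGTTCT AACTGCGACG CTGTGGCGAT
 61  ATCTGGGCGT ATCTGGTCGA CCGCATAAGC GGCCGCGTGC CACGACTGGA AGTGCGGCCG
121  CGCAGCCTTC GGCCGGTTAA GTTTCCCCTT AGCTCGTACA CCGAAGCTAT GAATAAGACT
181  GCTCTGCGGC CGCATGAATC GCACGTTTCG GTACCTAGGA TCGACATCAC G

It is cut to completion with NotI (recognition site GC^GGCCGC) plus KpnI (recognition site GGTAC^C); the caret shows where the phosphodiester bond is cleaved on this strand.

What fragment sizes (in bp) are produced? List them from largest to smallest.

NotI sites (GCGGCCGC) start at positions 2, 12, 89, 114, 186.
NotI cuts after base 2 of each site, so after positions 3, 13, 90, 115, 187.
The KpnI site (GGTACC) starts at position 210.
KpnI cuts after base 5 of each site (before the last base), so after position 214.
Combined cut positions: 3, 13, 90, 115, 187, 214.
Circular molecule, 6 cuts → 6 fragments:
  4–13 → 10 bp
  14–90 → 77 bp
  91–115 → 25 bp
  116–187 → 72 bp
  188–214 → 27 bp
  215–231 then 1–3 → 17 + 3 = 20 bp
Sorted largest to smallest: 77, 72, 27, 25, 20, 10 bp.

77, 72, 27, 25, 20, 10 bp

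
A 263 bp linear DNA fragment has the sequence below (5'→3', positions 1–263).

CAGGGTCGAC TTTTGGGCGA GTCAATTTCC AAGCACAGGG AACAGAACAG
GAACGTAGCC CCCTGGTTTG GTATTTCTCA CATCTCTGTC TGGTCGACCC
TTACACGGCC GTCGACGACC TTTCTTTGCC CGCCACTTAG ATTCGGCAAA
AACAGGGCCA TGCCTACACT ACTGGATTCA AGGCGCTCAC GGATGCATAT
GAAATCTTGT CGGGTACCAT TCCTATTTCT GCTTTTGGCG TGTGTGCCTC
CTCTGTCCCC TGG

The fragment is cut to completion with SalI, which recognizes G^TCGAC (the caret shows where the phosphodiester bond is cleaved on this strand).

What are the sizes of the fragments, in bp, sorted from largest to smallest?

SalI sites (GTCGAC) start at positions 5, 93, 111.
SalI cuts after the first base of each site, so after positions 5, 93, 111.
Linear molecule, 3 cuts → 4 fragments:
  1–5 → 5 bp
  6–93 → 88 bp
  94–111 → 18 bp
  112–263 → 152 bp
Sorted largest to smallest: 152, 88, 18, 5 bp.

152, 88, 18, 5 bp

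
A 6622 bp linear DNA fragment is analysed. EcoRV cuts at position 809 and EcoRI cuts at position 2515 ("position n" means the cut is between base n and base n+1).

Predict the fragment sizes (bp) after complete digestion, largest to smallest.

4107, 1706, 809 bp

Combined cut positions (sorted): 809, 2515.
Linear molecule, 2 cuts → 3 fragments:
  809 − 0 = 809 bp
  2515 − 809 = 1706 bp
  6622 − 2515 = 4107 bp
Sorted largest to smallest: 4107, 1706, 809 bp.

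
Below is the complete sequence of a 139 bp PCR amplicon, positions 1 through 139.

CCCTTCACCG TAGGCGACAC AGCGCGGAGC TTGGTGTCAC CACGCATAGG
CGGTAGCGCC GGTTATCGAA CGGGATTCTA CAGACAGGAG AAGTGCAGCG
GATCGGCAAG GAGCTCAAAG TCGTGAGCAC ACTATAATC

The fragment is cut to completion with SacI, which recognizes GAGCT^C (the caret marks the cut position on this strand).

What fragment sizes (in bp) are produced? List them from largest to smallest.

115, 24 bp

The SacI site (GAGCTC) starts at position 111.
SacI cuts after base 5 of each site (before the last base), so after position 115.
Linear molecule, 1 cut → 2 fragments:
  1–115 → 115 bp
  116–139 → 24 bp
Sorted largest to smallest: 115, 24 bp.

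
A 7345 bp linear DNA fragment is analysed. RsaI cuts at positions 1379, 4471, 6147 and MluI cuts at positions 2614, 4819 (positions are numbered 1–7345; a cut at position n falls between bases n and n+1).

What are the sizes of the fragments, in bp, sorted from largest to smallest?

1857, 1379, 1328, 1235, 1198, 348 bp

Combined cut positions (sorted): 1379, 2614, 4471, 4819, 6147.
Linear molecule, 5 cuts → 6 fragments:
  1379 − 0 = 1379 bp
  2614 − 1379 = 1235 bp
  4471 − 2614 = 1857 bp
  4819 − 4471 = 348 bp
  6147 − 4819 = 1328 bp
  7345 − 6147 = 1198 bp
Sorted largest to smallest: 1857, 1379, 1328, 1235, 1198, 348 bp.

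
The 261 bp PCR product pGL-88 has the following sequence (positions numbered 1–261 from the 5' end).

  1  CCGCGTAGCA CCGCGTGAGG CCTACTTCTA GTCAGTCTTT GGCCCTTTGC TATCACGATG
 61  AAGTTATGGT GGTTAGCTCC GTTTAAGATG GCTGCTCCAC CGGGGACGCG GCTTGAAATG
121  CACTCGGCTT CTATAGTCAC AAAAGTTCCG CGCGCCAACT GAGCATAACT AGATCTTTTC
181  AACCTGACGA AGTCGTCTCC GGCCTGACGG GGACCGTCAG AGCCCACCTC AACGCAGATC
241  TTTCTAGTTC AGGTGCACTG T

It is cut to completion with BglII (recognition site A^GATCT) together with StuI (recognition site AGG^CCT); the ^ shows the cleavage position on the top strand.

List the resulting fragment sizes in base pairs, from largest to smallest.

151, 65, 25, 20 bp

BglII sites (AGATCT) start at positions 171, 236.
BglII cuts after the first base of each site, so after positions 171, 236.
The StuI site (AGGCCT) starts at position 18.
StuI cuts after base 3 of each site, so after position 20.
Combined cut positions: 20, 171, 236.
Linear molecule, 3 cuts → 4 fragments:
  1–20 → 20 bp
  21–171 → 151 bp
  172–236 → 65 bp
  237–261 → 25 bp
Sorted largest to smallest: 151, 65, 25, 20 bp.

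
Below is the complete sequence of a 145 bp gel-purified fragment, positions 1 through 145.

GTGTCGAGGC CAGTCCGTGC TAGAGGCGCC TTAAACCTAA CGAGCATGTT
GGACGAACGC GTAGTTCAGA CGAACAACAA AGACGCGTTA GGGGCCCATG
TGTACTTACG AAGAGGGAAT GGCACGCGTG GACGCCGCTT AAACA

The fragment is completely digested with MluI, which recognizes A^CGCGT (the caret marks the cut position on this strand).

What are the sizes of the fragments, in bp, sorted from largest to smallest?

57, 41, 26, 21 bp

MluI sites (ACGCGT) start at positions 57, 83, 124.
MluI cuts after the first base of each site, so after positions 57, 83, 124.
Linear molecule, 3 cuts → 4 fragments:
  1–57 → 57 bp
  58–83 → 26 bp
  84–124 → 41 bp
  125–145 → 21 bp
Sorted largest to smallest: 57, 41, 26, 21 bp.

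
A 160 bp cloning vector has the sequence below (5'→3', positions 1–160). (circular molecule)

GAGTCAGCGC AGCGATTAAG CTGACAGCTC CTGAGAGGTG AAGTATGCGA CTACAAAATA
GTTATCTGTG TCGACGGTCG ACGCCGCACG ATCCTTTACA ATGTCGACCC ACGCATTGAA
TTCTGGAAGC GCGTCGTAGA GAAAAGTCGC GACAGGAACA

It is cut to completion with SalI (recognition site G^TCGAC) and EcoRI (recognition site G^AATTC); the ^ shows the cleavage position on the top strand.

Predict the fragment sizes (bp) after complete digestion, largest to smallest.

SalI sites (GTCGAC) start at positions 70, 77, 103.
SalI cuts after the first base of each site, so after positions 70, 77, 103.
The EcoRI site (GAATTC) starts at position 118.
EcoRI cuts after the first base of each site, so after position 118.
Combined cut positions: 70, 77, 103, 118.
Circular molecule, 4 cuts → 4 fragments:
  71–77 → 7 bp
  78–103 → 26 bp
  104–118 → 15 bp
  119–160 then 1–70 → 42 + 70 = 112 bp
Sorted largest to smallest: 112, 26, 15, 7 bp.

112, 26, 15, 7 bp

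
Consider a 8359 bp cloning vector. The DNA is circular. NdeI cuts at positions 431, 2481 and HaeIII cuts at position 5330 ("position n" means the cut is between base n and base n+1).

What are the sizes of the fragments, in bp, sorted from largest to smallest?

3460, 2849, 2050 bp

Combined cut positions (sorted): 431, 2481, 5330.
Circular molecule, 3 cuts → 3 fragments:
  2481 − 431 = 2050 bp
  5330 − 2481 = 2849 bp
  wrap: 8359 − 5330 + 431 = 3460 bp
Sorted largest to smallest: 3460, 2849, 2050 bp.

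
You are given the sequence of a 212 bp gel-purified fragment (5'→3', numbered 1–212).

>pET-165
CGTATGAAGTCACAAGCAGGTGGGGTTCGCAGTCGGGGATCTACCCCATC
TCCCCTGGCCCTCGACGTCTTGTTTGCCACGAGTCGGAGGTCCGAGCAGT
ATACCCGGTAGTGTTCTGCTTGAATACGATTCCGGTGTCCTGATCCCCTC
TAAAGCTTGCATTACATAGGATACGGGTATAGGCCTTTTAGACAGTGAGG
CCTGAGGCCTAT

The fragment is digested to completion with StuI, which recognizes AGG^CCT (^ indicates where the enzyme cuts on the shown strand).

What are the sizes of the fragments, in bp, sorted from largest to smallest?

StuI sites (AGGCCT) start at positions 181, 198, 205.
StuI cuts after base 3 of each site, so after positions 183, 200, 207.
Linear molecule, 3 cuts → 4 fragments:
  1–183 → 183 bp
  184–200 → 17 bp
  201–207 → 7 bp
  208–212 → 5 bp
Sorted largest to smallest: 183, 17, 7, 5 bp.

183, 17, 7, 5 bp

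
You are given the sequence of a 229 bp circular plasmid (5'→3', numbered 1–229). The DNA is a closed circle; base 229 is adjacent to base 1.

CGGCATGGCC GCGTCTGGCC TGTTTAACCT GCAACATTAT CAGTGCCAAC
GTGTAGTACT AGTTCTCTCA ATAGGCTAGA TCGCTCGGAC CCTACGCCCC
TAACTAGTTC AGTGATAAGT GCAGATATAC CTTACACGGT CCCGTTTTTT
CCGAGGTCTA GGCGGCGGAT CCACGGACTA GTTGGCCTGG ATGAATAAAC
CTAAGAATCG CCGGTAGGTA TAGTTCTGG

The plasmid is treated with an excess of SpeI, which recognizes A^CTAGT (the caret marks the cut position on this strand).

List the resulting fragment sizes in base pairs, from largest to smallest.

110, 74, 45 bp

SpeI sites (ACTAGT) start at positions 58, 103, 177.
SpeI cuts after the first base of each site, so after positions 58, 103, 177.
Circular molecule, 3 cuts → 3 fragments:
  59–103 → 45 bp
  104–177 → 74 bp
  178–229 then 1–58 → 52 + 58 = 110 bp
Sorted largest to smallest: 110, 74, 45 bp.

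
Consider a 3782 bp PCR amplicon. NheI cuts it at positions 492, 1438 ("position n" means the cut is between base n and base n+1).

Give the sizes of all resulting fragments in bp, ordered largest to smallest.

Linear molecule, 2 cuts → 3 fragments:
  492 − 0 = 492 bp
  1438 − 492 = 946 bp
  3782 − 1438 = 2344 bp
Sorted largest to smallest: 2344, 946, 492 bp.

2344, 946, 492 bp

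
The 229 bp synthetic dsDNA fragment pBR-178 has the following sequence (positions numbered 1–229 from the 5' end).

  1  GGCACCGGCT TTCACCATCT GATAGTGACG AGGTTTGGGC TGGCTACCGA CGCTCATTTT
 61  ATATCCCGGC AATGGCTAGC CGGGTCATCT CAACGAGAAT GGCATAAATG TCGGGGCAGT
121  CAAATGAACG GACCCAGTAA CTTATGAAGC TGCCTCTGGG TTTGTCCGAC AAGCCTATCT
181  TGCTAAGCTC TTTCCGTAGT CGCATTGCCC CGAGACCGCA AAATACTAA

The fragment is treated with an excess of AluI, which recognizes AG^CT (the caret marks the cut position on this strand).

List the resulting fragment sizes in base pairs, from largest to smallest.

AluI sites (AGCT) start at positions 148, 186.
AluI cuts after base 2 of each site, so after positions 149, 187.
Linear molecule, 2 cuts → 3 fragments:
  1–149 → 149 bp
  150–187 → 38 bp
  188–229 → 42 bp
Sorted largest to smallest: 149, 42, 38 bp.

149, 42, 38 bp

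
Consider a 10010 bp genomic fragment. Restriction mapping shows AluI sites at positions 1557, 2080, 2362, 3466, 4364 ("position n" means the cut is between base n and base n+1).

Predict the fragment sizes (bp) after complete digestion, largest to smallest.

5646, 1557, 1104, 898, 523, 282 bp

Linear molecule, 5 cuts → 6 fragments:
  1557 − 0 = 1557 bp
  2080 − 1557 = 523 bp
  2362 − 2080 = 282 bp
  3466 − 2362 = 1104 bp
  4364 − 3466 = 898 bp
  10010 − 4364 = 5646 bp
Sorted largest to smallest: 5646, 1557, 1104, 898, 523, 282 bp.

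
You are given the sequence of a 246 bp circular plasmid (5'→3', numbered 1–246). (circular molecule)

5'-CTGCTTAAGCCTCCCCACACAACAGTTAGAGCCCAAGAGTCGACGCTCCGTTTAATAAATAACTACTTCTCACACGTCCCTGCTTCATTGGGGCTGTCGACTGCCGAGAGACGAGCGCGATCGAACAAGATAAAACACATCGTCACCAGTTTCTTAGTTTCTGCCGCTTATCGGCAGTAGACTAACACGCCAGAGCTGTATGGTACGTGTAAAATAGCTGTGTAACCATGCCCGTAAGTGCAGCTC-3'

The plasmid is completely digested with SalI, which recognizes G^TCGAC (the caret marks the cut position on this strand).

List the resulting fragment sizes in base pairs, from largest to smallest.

189, 57 bp

SalI sites (GTCGAC) start at positions 39, 96.
SalI cuts after the first base of each site, so after positions 39, 96.
Circular molecule, 2 cuts → 2 fragments:
  40–96 → 57 bp
  97–246 then 1–39 → 150 + 39 = 189 bp
Sorted largest to smallest: 189, 57 bp.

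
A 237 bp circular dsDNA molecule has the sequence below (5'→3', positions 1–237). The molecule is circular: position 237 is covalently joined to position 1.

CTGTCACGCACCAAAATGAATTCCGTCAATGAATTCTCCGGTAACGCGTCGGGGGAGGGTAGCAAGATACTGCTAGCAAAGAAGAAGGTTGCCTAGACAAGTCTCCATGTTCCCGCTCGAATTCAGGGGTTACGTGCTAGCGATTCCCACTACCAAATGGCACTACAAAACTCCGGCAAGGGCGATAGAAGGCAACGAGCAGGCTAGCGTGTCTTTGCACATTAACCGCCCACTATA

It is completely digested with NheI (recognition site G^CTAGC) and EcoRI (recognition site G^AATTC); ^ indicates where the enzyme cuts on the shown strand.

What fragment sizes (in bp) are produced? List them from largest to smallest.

67, 52, 47, 41, 17, 13 bp

NheI sites (GCTAGC) start at positions 72, 136, 203.
NheI cuts after the first base of each site, so after positions 72, 136, 203.
EcoRI sites (GAATTC) start at positions 18, 31, 119.
EcoRI cuts after the first base of each site, so after positions 18, 31, 119.
Combined cut positions: 18, 31, 72, 119, 136, 203.
Circular molecule, 6 cuts → 6 fragments:
  19–31 → 13 bp
  32–72 → 41 bp
  73–119 → 47 bp
  120–136 → 17 bp
  137–203 → 67 bp
  204–237 then 1–18 → 34 + 18 = 52 bp
Sorted largest to smallest: 67, 52, 47, 41, 17, 13 bp.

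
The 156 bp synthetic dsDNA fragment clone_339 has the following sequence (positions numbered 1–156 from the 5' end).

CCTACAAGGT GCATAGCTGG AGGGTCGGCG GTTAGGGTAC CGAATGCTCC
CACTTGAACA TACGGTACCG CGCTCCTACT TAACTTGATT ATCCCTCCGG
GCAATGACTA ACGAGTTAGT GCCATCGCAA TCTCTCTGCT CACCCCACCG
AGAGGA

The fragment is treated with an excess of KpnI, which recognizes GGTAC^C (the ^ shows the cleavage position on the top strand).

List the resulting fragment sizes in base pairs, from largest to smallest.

88, 40, 28 bp

KpnI sites (GGTACC) start at positions 36, 64.
KpnI cuts after base 5 of each site (before the last base), so after positions 40, 68.
Linear molecule, 2 cuts → 3 fragments:
  1–40 → 40 bp
  41–68 → 28 bp
  69–156 → 88 bp
Sorted largest to smallest: 88, 40, 28 bp.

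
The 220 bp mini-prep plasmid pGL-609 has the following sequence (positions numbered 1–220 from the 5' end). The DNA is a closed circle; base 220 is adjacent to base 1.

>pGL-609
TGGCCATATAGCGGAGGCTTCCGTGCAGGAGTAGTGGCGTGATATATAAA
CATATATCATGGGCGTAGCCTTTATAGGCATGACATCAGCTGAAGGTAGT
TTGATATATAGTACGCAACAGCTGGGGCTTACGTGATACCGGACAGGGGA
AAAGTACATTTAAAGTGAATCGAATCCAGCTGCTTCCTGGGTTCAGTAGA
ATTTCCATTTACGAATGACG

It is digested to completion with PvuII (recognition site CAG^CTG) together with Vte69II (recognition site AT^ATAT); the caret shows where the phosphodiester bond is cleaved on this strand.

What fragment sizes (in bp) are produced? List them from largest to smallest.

PvuII sites (CAGCTG) start at positions 87, 119, 177.
PvuII cuts after base 3 of each site, so after positions 89, 121, 179.
Vte69II sites (ATATAT) start at positions 42, 52, 104.
Vte69II cuts after base 2 of each site, so after positions 43, 53, 105.
Combined cut positions: 43, 53, 89, 105, 121, 179.
Circular molecule, 6 cuts → 6 fragments:
  44–53 → 10 bp
  54–89 → 36 bp
  90–105 → 16 bp
  106–121 → 16 bp
  122–179 → 58 bp
  180–220 then 1–43 → 41 + 43 = 84 bp
Sorted largest to smallest: 84, 58, 36, 16, 16, 10 bp.

84, 58, 36, 16, 16, 10 bp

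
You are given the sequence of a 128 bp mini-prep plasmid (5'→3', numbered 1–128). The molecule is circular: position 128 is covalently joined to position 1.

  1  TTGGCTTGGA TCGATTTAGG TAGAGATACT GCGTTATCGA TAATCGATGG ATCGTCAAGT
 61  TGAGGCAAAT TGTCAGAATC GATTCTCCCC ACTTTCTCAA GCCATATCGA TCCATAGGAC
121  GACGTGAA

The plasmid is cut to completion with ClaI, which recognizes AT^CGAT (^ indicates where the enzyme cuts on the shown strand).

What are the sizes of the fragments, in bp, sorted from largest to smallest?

ClaI sites (ATCGAT) start at positions 10, 36, 43, 78, 106.
ClaI cuts after base 2 of each site, so after positions 11, 37, 44, 79, 107.
Circular molecule, 5 cuts → 5 fragments:
  12–37 → 26 bp
  38–44 → 7 bp
  45–79 → 35 bp
  80–107 → 28 bp
  108–128 then 1–11 → 21 + 11 = 32 bp
Sorted largest to smallest: 35, 32, 28, 26, 7 bp.

35, 32, 28, 26, 7 bp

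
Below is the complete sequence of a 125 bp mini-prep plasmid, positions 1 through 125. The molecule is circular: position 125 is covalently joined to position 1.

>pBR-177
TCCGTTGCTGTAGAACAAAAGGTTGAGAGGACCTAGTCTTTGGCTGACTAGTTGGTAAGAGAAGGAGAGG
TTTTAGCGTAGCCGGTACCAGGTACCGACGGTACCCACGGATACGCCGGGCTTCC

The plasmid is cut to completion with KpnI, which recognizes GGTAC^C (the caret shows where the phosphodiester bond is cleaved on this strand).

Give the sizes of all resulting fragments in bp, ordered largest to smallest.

109, 9, 7 bp

KpnI sites (GGTACC) start at positions 84, 91, 100.
KpnI cuts after base 5 of each site (before the last base), so after positions 88, 95, 104.
Circular molecule, 3 cuts → 3 fragments:
  89–95 → 7 bp
  96–104 → 9 bp
  105–125 then 1–88 → 21 + 88 = 109 bp
Sorted largest to smallest: 109, 9, 7 bp.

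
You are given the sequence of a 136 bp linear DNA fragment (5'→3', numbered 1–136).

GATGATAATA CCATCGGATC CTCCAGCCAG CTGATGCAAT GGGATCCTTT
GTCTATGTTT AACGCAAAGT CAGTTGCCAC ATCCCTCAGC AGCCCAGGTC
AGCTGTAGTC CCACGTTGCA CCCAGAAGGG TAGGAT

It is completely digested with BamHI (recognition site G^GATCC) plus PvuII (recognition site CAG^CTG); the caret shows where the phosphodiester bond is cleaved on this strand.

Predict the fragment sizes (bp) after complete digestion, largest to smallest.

60, 34, 16, 14, 12 bp

BamHI sites (GGATCC) start at positions 16, 42.
BamHI cuts after the first base of each site, so after positions 16, 42.
PvuII sites (CAGCTG) start at positions 28, 100.
PvuII cuts after base 3 of each site, so after positions 30, 102.
Combined cut positions: 16, 30, 42, 102.
Linear molecule, 4 cuts → 5 fragments:
  1–16 → 16 bp
  17–30 → 14 bp
  31–42 → 12 bp
  43–102 → 60 bp
  103–136 → 34 bp
Sorted largest to smallest: 60, 34, 16, 14, 12 bp.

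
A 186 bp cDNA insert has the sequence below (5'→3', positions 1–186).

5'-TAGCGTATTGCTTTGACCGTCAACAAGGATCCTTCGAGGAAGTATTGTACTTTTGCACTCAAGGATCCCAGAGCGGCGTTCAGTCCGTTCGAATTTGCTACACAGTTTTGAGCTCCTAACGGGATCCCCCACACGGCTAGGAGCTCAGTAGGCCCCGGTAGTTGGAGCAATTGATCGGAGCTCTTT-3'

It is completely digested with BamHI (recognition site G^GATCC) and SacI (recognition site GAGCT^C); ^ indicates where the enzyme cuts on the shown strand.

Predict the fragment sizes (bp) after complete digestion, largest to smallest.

51, 37, 36, 27, 23, 8, 4 bp

BamHI sites (GGATCC) start at positions 27, 63, 122.
BamHI cuts after the first base of each site, so after positions 27, 63, 122.
SacI sites (GAGCTC) start at positions 110, 141, 178.
SacI cuts after base 5 of each site (before the last base), so after positions 114, 145, 182.
Combined cut positions: 27, 63, 114, 122, 145, 182.
Linear molecule, 6 cuts → 7 fragments:
  1–27 → 27 bp
  28–63 → 36 bp
  64–114 → 51 bp
  115–122 → 8 bp
  123–145 → 23 bp
  146–182 → 37 bp
  183–186 → 4 bp
Sorted largest to smallest: 51, 37, 36, 27, 23, 8, 4 bp.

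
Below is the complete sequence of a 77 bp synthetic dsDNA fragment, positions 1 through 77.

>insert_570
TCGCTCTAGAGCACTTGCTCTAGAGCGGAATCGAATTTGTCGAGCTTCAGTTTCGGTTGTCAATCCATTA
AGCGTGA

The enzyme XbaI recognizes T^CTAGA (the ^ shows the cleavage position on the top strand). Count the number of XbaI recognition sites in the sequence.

2

TCTAGA occurs starting at positions 5, 19.
XbaI cuts at 2 sites.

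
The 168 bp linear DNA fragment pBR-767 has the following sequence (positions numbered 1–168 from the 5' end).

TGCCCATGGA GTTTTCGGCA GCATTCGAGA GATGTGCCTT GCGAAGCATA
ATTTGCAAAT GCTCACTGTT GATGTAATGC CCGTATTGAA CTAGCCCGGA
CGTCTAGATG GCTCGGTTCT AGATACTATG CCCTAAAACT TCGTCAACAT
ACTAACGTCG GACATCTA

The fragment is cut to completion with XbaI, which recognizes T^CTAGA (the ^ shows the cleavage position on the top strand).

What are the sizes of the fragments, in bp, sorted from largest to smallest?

XbaI sites (TCTAGA) start at positions 103, 118.
XbaI cuts after the first base of each site, so after positions 103, 118.
Linear molecule, 2 cuts → 3 fragments:
  1–103 → 103 bp
  104–118 → 15 bp
  119–168 → 50 bp
Sorted largest to smallest: 103, 50, 15 bp.

103, 50, 15 bp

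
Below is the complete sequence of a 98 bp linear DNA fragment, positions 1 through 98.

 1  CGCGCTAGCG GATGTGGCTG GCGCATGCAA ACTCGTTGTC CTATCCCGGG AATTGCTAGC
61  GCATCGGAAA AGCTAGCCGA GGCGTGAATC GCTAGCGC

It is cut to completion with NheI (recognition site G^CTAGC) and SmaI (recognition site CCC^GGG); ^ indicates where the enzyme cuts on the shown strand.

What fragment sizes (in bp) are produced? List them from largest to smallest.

43, 19, 17, 8, 7, 4 bp

NheI sites (GCTAGC) start at positions 4, 55, 72, 91.
NheI cuts after the first base of each site, so after positions 4, 55, 72, 91.
The SmaI site (CCCGGG) starts at position 45.
SmaI cuts after base 3 of each site, so after position 47.
Combined cut positions: 4, 47, 55, 72, 91.
Linear molecule, 5 cuts → 6 fragments:
  1–4 → 4 bp
  5–47 → 43 bp
  48–55 → 8 bp
  56–72 → 17 bp
  73–91 → 19 bp
  92–98 → 7 bp
Sorted largest to smallest: 43, 19, 17, 8, 7, 4 bp.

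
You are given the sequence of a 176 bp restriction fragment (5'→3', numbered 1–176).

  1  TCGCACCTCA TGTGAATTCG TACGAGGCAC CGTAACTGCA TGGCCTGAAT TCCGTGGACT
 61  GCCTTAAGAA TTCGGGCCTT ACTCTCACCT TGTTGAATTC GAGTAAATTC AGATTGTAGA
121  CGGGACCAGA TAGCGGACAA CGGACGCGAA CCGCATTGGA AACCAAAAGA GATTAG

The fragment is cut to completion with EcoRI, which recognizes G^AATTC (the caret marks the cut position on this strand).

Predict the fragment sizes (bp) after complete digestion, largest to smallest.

81, 33, 27, 21, 14 bp

EcoRI sites (GAATTC) start at positions 14, 47, 68, 95.
EcoRI cuts after the first base of each site, so after positions 14, 47, 68, 95.
Linear molecule, 4 cuts → 5 fragments:
  1–14 → 14 bp
  15–47 → 33 bp
  48–68 → 21 bp
  69–95 → 27 bp
  96–176 → 81 bp
Sorted largest to smallest: 81, 33, 27, 21, 14 bp.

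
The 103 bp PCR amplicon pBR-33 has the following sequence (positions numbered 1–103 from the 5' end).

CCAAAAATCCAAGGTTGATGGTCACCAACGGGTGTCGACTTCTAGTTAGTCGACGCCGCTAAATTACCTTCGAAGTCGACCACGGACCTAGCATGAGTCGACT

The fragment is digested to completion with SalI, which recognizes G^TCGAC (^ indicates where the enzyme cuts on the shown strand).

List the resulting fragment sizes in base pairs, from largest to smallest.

34, 26, 22, 15, 6 bp

SalI sites (GTCGAC) start at positions 34, 49, 75, 97.
SalI cuts after the first base of each site, so after positions 34, 49, 75, 97.
Linear molecule, 4 cuts → 5 fragments:
  1–34 → 34 bp
  35–49 → 15 bp
  50–75 → 26 bp
  76–97 → 22 bp
  98–103 → 6 bp
Sorted largest to smallest: 34, 26, 22, 15, 6 bp.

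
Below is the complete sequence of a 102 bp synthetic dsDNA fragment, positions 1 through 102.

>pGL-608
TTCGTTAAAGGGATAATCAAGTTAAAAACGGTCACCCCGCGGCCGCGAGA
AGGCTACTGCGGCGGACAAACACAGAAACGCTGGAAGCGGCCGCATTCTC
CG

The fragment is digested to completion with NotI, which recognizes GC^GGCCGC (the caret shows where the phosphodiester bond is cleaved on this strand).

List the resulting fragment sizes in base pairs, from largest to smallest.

NotI sites (GCGGCCGC) start at positions 39, 87.
NotI cuts after base 2 of each site, so after positions 40, 88.
Linear molecule, 2 cuts → 3 fragments:
  1–40 → 40 bp
  41–88 → 48 bp
  89–102 → 14 bp
Sorted largest to smallest: 48, 40, 14 bp.

48, 40, 14 bp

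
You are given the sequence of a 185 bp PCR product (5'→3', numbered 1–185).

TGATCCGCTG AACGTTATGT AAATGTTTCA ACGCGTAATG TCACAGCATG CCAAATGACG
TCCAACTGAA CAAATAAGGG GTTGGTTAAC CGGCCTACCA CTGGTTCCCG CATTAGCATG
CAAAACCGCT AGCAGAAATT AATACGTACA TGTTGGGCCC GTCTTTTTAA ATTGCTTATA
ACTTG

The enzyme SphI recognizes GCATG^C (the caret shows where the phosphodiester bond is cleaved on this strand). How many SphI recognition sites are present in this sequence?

GCATGC occurs starting at positions 46, 116.
SphI cuts at 2 sites.

2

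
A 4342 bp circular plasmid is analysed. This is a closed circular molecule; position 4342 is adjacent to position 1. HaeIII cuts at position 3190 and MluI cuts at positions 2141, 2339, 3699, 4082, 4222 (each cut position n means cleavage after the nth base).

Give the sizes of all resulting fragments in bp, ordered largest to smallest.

Combined cut positions (sorted): 2141, 2339, 3190, 3699, 4082, 4222.
Circular molecule, 6 cuts → 6 fragments:
  2339 − 2141 = 198 bp
  3190 − 2339 = 851 bp
  3699 − 3190 = 509 bp
  4082 − 3699 = 383 bp
  4222 − 4082 = 140 bp
  wrap: 4342 − 4222 + 2141 = 2261 bp
Sorted largest to smallest: 2261, 851, 509, 383, 198, 140 bp.

2261, 851, 509, 383, 198, 140 bp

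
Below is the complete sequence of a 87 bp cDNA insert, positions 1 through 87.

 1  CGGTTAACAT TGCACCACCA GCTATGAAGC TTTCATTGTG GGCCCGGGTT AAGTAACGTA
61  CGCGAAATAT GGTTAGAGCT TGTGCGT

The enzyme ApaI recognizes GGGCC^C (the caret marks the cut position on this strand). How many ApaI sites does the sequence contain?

GGGCCC occurs starting at position 40.
ApaI cuts at 1 site.

1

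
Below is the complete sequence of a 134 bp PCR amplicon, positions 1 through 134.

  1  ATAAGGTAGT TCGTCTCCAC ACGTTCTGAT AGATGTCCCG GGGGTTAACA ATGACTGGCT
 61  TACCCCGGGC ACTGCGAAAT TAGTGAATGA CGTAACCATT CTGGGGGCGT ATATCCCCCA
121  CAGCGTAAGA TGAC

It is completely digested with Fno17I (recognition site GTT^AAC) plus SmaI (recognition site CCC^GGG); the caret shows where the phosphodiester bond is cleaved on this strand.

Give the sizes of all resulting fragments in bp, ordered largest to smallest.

68, 39, 20, 7 bp

The Fno17I site (GTTAAC) starts at position 44.
Fno17I cuts after base 3 of each site, so after position 46.
SmaI sites (CCCGGG) start at positions 37, 64.
SmaI cuts after base 3 of each site, so after positions 39, 66.
Combined cut positions: 39, 46, 66.
Linear molecule, 3 cuts → 4 fragments:
  1–39 → 39 bp
  40–46 → 7 bp
  47–66 → 20 bp
  67–134 → 68 bp
Sorted largest to smallest: 68, 39, 20, 7 bp.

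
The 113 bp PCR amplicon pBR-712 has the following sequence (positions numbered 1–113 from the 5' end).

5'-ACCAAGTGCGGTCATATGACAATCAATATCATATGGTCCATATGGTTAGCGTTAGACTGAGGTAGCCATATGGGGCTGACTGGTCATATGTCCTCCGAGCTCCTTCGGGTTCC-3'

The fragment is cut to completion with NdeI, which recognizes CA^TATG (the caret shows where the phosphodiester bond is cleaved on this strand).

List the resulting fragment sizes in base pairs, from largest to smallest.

NdeI sites (CATATG) start at positions 13, 30, 39, 67, 85.
NdeI cuts after base 2 of each site, so after positions 14, 31, 40, 68, 86.
Linear molecule, 5 cuts → 6 fragments:
  1–14 → 14 bp
  15–31 → 17 bp
  32–40 → 9 bp
  41–68 → 28 bp
  69–86 → 18 bp
  87–113 → 27 bp
Sorted largest to smallest: 28, 27, 18, 17, 14, 9 bp.

28, 27, 18, 17, 14, 9 bp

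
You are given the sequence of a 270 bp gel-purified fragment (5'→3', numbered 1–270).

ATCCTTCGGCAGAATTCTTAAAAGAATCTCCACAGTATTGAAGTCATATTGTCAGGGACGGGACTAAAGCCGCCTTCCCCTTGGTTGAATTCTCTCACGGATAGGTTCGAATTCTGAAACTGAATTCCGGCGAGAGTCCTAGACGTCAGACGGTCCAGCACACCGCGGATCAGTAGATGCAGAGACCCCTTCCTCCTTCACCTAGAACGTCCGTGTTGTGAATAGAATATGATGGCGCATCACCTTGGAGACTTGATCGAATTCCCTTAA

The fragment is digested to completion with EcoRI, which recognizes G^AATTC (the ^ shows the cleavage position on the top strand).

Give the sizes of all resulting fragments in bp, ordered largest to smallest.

EcoRI sites (GAATTC) start at positions 12, 87, 109, 122, 259.
EcoRI cuts after the first base of each site, so after positions 12, 87, 109, 122, 259.
Linear molecule, 5 cuts → 6 fragments:
  1–12 → 12 bp
  13–87 → 75 bp
  88–109 → 22 bp
  110–122 → 13 bp
  123–259 → 137 bp
  260–270 → 11 bp
Sorted largest to smallest: 137, 75, 22, 13, 12, 11 bp.

137, 75, 22, 13, 12, 11 bp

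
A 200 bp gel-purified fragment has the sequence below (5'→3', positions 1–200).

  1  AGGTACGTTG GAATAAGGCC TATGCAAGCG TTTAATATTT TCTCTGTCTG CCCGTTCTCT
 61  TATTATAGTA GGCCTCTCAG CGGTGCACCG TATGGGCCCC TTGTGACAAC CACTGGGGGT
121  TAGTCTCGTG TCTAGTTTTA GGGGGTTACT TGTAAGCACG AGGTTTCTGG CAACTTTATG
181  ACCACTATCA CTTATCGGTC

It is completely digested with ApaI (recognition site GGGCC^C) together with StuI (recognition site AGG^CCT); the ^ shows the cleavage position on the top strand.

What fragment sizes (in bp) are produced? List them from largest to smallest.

The ApaI site (GGGCCC) starts at position 94.
ApaI cuts after base 5 of each site (before the last base), so after position 98.
StuI sites (AGGCCT) start at positions 16, 70.
StuI cuts after base 3 of each site, so after positions 18, 72.
Combined cut positions: 18, 72, 98.
Linear molecule, 3 cuts → 4 fragments:
  1–18 → 18 bp
  19–72 → 54 bp
  73–98 → 26 bp
  99–200 → 102 bp
Sorted largest to smallest: 102, 54, 26, 18 bp.

102, 54, 26, 18 bp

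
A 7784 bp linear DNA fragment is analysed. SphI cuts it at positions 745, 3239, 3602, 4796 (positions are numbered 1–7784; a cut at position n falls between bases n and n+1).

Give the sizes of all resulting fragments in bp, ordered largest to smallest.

2988, 2494, 1194, 745, 363 bp

Linear molecule, 4 cuts → 5 fragments:
  745 − 0 = 745 bp
  3239 − 745 = 2494 bp
  3602 − 3239 = 363 bp
  4796 − 3602 = 1194 bp
  7784 − 4796 = 2988 bp
Sorted largest to smallest: 2988, 2494, 1194, 745, 363 bp.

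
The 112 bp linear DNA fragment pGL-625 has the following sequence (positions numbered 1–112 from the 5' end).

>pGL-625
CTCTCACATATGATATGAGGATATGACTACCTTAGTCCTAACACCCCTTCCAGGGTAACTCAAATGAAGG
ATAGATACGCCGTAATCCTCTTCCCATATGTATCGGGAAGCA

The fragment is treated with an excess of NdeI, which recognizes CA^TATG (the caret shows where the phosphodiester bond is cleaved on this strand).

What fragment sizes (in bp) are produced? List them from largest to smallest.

NdeI sites (CATATG) start at positions 7, 95.
NdeI cuts after base 2 of each site, so after positions 8, 96.
Linear molecule, 2 cuts → 3 fragments:
  1–8 → 8 bp
  9–96 → 88 bp
  97–112 → 16 bp
Sorted largest to smallest: 88, 16, 8 bp.

88, 16, 8 bp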